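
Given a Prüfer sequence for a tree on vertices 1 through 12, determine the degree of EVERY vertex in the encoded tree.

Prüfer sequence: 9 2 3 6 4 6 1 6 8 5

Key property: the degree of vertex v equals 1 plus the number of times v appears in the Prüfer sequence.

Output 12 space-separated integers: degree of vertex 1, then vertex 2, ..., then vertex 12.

p_1 = 9: count[9] becomes 1
p_2 = 2: count[2] becomes 1
p_3 = 3: count[3] becomes 1
p_4 = 6: count[6] becomes 1
p_5 = 4: count[4] becomes 1
p_6 = 6: count[6] becomes 2
p_7 = 1: count[1] becomes 1
p_8 = 6: count[6] becomes 3
p_9 = 8: count[8] becomes 1
p_10 = 5: count[5] becomes 1
Degrees (1 + count): deg[1]=1+1=2, deg[2]=1+1=2, deg[3]=1+1=2, deg[4]=1+1=2, deg[5]=1+1=2, deg[6]=1+3=4, deg[7]=1+0=1, deg[8]=1+1=2, deg[9]=1+1=2, deg[10]=1+0=1, deg[11]=1+0=1, deg[12]=1+0=1

Answer: 2 2 2 2 2 4 1 2 2 1 1 1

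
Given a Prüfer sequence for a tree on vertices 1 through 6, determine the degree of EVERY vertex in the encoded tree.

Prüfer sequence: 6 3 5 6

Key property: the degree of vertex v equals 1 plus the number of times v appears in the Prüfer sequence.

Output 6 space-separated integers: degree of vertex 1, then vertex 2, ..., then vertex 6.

p_1 = 6: count[6] becomes 1
p_2 = 3: count[3] becomes 1
p_3 = 5: count[5] becomes 1
p_4 = 6: count[6] becomes 2
Degrees (1 + count): deg[1]=1+0=1, deg[2]=1+0=1, deg[3]=1+1=2, deg[4]=1+0=1, deg[5]=1+1=2, deg[6]=1+2=3

Answer: 1 1 2 1 2 3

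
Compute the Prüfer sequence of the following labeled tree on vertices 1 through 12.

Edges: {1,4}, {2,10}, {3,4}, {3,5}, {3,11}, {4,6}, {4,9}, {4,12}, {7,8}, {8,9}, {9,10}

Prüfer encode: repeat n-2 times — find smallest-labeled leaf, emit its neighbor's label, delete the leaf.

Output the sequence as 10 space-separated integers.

Step 1: leaves = {1,2,5,6,7,11,12}. Remove smallest leaf 1, emit neighbor 4.
Step 2: leaves = {2,5,6,7,11,12}. Remove smallest leaf 2, emit neighbor 10.
Step 3: leaves = {5,6,7,10,11,12}. Remove smallest leaf 5, emit neighbor 3.
Step 4: leaves = {6,7,10,11,12}. Remove smallest leaf 6, emit neighbor 4.
Step 5: leaves = {7,10,11,12}. Remove smallest leaf 7, emit neighbor 8.
Step 6: leaves = {8,10,11,12}. Remove smallest leaf 8, emit neighbor 9.
Step 7: leaves = {10,11,12}. Remove smallest leaf 10, emit neighbor 9.
Step 8: leaves = {9,11,12}. Remove smallest leaf 9, emit neighbor 4.
Step 9: leaves = {11,12}. Remove smallest leaf 11, emit neighbor 3.
Step 10: leaves = {3,12}. Remove smallest leaf 3, emit neighbor 4.
Done: 2 vertices remain (4, 12). Sequence = [4 10 3 4 8 9 9 4 3 4]

Answer: 4 10 3 4 8 9 9 4 3 4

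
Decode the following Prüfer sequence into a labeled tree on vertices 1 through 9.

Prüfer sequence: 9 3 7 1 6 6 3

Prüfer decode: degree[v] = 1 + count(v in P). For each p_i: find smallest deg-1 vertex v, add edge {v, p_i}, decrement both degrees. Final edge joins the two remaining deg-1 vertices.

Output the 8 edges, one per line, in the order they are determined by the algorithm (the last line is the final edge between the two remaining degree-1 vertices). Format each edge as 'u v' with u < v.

Initial degrees: {1:2, 2:1, 3:3, 4:1, 5:1, 6:3, 7:2, 8:1, 9:2}
Step 1: smallest deg-1 vertex = 2, p_1 = 9. Add edge {2,9}. Now deg[2]=0, deg[9]=1.
Step 2: smallest deg-1 vertex = 4, p_2 = 3. Add edge {3,4}. Now deg[4]=0, deg[3]=2.
Step 3: smallest deg-1 vertex = 5, p_3 = 7. Add edge {5,7}. Now deg[5]=0, deg[7]=1.
Step 4: smallest deg-1 vertex = 7, p_4 = 1. Add edge {1,7}. Now deg[7]=0, deg[1]=1.
Step 5: smallest deg-1 vertex = 1, p_5 = 6. Add edge {1,6}. Now deg[1]=0, deg[6]=2.
Step 6: smallest deg-1 vertex = 8, p_6 = 6. Add edge {6,8}. Now deg[8]=0, deg[6]=1.
Step 7: smallest deg-1 vertex = 6, p_7 = 3. Add edge {3,6}. Now deg[6]=0, deg[3]=1.
Final: two remaining deg-1 vertices are 3, 9. Add edge {3,9}.

Answer: 2 9
3 4
5 7
1 7
1 6
6 8
3 6
3 9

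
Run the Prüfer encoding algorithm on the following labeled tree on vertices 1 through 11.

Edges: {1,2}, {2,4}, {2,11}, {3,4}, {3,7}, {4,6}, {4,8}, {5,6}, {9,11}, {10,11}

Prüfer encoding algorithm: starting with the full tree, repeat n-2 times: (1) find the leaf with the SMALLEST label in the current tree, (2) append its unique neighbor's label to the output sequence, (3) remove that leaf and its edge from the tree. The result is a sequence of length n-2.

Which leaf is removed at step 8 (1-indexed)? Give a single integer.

Step 1: current leaves = {1,5,7,8,9,10}. Remove leaf 1 (neighbor: 2).
Step 2: current leaves = {5,7,8,9,10}. Remove leaf 5 (neighbor: 6).
Step 3: current leaves = {6,7,8,9,10}. Remove leaf 6 (neighbor: 4).
Step 4: current leaves = {7,8,9,10}. Remove leaf 7 (neighbor: 3).
Step 5: current leaves = {3,8,9,10}. Remove leaf 3 (neighbor: 4).
Step 6: current leaves = {8,9,10}. Remove leaf 8 (neighbor: 4).
Step 7: current leaves = {4,9,10}. Remove leaf 4 (neighbor: 2).
Step 8: current leaves = {2,9,10}. Remove leaf 2 (neighbor: 11).

Answer: 2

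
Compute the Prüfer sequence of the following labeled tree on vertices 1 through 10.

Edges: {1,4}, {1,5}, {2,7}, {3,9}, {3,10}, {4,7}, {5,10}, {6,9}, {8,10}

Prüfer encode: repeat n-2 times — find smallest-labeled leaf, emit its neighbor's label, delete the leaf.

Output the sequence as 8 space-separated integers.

Answer: 7 9 4 1 5 10 10 3

Derivation:
Step 1: leaves = {2,6,8}. Remove smallest leaf 2, emit neighbor 7.
Step 2: leaves = {6,7,8}. Remove smallest leaf 6, emit neighbor 9.
Step 3: leaves = {7,8,9}. Remove smallest leaf 7, emit neighbor 4.
Step 4: leaves = {4,8,9}. Remove smallest leaf 4, emit neighbor 1.
Step 5: leaves = {1,8,9}. Remove smallest leaf 1, emit neighbor 5.
Step 6: leaves = {5,8,9}. Remove smallest leaf 5, emit neighbor 10.
Step 7: leaves = {8,9}. Remove smallest leaf 8, emit neighbor 10.
Step 8: leaves = {9,10}. Remove smallest leaf 9, emit neighbor 3.
Done: 2 vertices remain (3, 10). Sequence = [7 9 4 1 5 10 10 3]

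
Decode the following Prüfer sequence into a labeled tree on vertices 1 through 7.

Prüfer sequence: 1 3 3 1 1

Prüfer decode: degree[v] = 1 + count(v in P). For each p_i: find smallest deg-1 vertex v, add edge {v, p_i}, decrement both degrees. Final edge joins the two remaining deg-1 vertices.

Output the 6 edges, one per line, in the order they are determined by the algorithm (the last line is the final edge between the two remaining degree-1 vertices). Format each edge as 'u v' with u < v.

Initial degrees: {1:4, 2:1, 3:3, 4:1, 5:1, 6:1, 7:1}
Step 1: smallest deg-1 vertex = 2, p_1 = 1. Add edge {1,2}. Now deg[2]=0, deg[1]=3.
Step 2: smallest deg-1 vertex = 4, p_2 = 3. Add edge {3,4}. Now deg[4]=0, deg[3]=2.
Step 3: smallest deg-1 vertex = 5, p_3 = 3. Add edge {3,5}. Now deg[5]=0, deg[3]=1.
Step 4: smallest deg-1 vertex = 3, p_4 = 1. Add edge {1,3}. Now deg[3]=0, deg[1]=2.
Step 5: smallest deg-1 vertex = 6, p_5 = 1. Add edge {1,6}. Now deg[6]=0, deg[1]=1.
Final: two remaining deg-1 vertices are 1, 7. Add edge {1,7}.

Answer: 1 2
3 4
3 5
1 3
1 6
1 7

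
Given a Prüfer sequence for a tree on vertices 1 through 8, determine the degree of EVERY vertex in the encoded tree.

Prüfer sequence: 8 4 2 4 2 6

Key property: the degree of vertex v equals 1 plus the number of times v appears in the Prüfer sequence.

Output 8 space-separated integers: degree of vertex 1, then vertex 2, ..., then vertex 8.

Answer: 1 3 1 3 1 2 1 2

Derivation:
p_1 = 8: count[8] becomes 1
p_2 = 4: count[4] becomes 1
p_3 = 2: count[2] becomes 1
p_4 = 4: count[4] becomes 2
p_5 = 2: count[2] becomes 2
p_6 = 6: count[6] becomes 1
Degrees (1 + count): deg[1]=1+0=1, deg[2]=1+2=3, deg[3]=1+0=1, deg[4]=1+2=3, deg[5]=1+0=1, deg[6]=1+1=2, deg[7]=1+0=1, deg[8]=1+1=2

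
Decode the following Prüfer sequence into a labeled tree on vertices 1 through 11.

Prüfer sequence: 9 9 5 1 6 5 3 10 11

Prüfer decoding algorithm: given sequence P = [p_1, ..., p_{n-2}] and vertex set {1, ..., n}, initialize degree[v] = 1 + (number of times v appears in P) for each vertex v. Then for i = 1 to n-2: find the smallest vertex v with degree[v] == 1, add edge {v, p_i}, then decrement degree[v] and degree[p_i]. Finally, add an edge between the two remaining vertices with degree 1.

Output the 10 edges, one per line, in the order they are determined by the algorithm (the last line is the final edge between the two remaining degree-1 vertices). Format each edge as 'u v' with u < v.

Answer: 2 9
4 9
5 7
1 8
1 6
5 6
3 5
3 10
9 11
10 11

Derivation:
Initial degrees: {1:2, 2:1, 3:2, 4:1, 5:3, 6:2, 7:1, 8:1, 9:3, 10:2, 11:2}
Step 1: smallest deg-1 vertex = 2, p_1 = 9. Add edge {2,9}. Now deg[2]=0, deg[9]=2.
Step 2: smallest deg-1 vertex = 4, p_2 = 9. Add edge {4,9}. Now deg[4]=0, deg[9]=1.
Step 3: smallest deg-1 vertex = 7, p_3 = 5. Add edge {5,7}. Now deg[7]=0, deg[5]=2.
Step 4: smallest deg-1 vertex = 8, p_4 = 1. Add edge {1,8}. Now deg[8]=0, deg[1]=1.
Step 5: smallest deg-1 vertex = 1, p_5 = 6. Add edge {1,6}. Now deg[1]=0, deg[6]=1.
Step 6: smallest deg-1 vertex = 6, p_6 = 5. Add edge {5,6}. Now deg[6]=0, deg[5]=1.
Step 7: smallest deg-1 vertex = 5, p_7 = 3. Add edge {3,5}. Now deg[5]=0, deg[3]=1.
Step 8: smallest deg-1 vertex = 3, p_8 = 10. Add edge {3,10}. Now deg[3]=0, deg[10]=1.
Step 9: smallest deg-1 vertex = 9, p_9 = 11. Add edge {9,11}. Now deg[9]=0, deg[11]=1.
Final: two remaining deg-1 vertices are 10, 11. Add edge {10,11}.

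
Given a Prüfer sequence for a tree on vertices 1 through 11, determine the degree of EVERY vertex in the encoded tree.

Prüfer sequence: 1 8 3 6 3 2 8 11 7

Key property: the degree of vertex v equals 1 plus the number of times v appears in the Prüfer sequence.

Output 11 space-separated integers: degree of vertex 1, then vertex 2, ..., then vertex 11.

Answer: 2 2 3 1 1 2 2 3 1 1 2

Derivation:
p_1 = 1: count[1] becomes 1
p_2 = 8: count[8] becomes 1
p_3 = 3: count[3] becomes 1
p_4 = 6: count[6] becomes 1
p_5 = 3: count[3] becomes 2
p_6 = 2: count[2] becomes 1
p_7 = 8: count[8] becomes 2
p_8 = 11: count[11] becomes 1
p_9 = 7: count[7] becomes 1
Degrees (1 + count): deg[1]=1+1=2, deg[2]=1+1=2, deg[3]=1+2=3, deg[4]=1+0=1, deg[5]=1+0=1, deg[6]=1+1=2, deg[7]=1+1=2, deg[8]=1+2=3, deg[9]=1+0=1, deg[10]=1+0=1, deg[11]=1+1=2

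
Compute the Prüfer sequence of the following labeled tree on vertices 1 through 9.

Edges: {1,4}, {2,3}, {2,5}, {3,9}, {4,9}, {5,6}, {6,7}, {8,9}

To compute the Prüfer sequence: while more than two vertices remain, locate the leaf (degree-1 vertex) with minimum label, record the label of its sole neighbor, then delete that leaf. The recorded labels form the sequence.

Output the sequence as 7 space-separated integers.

Step 1: leaves = {1,7,8}. Remove smallest leaf 1, emit neighbor 4.
Step 2: leaves = {4,7,8}. Remove smallest leaf 4, emit neighbor 9.
Step 3: leaves = {7,8}. Remove smallest leaf 7, emit neighbor 6.
Step 4: leaves = {6,8}. Remove smallest leaf 6, emit neighbor 5.
Step 5: leaves = {5,8}. Remove smallest leaf 5, emit neighbor 2.
Step 6: leaves = {2,8}. Remove smallest leaf 2, emit neighbor 3.
Step 7: leaves = {3,8}. Remove smallest leaf 3, emit neighbor 9.
Done: 2 vertices remain (8, 9). Sequence = [4 9 6 5 2 3 9]

Answer: 4 9 6 5 2 3 9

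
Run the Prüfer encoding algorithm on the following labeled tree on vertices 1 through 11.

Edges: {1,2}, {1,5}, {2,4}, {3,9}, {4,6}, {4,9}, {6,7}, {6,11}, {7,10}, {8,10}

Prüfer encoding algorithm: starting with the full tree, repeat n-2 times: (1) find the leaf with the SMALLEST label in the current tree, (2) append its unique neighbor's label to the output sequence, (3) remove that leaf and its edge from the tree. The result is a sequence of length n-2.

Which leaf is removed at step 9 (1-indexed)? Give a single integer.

Step 1: current leaves = {3,5,8,11}. Remove leaf 3 (neighbor: 9).
Step 2: current leaves = {5,8,9,11}. Remove leaf 5 (neighbor: 1).
Step 3: current leaves = {1,8,9,11}. Remove leaf 1 (neighbor: 2).
Step 4: current leaves = {2,8,9,11}. Remove leaf 2 (neighbor: 4).
Step 5: current leaves = {8,9,11}. Remove leaf 8 (neighbor: 10).
Step 6: current leaves = {9,10,11}. Remove leaf 9 (neighbor: 4).
Step 7: current leaves = {4,10,11}. Remove leaf 4 (neighbor: 6).
Step 8: current leaves = {10,11}. Remove leaf 10 (neighbor: 7).
Step 9: current leaves = {7,11}. Remove leaf 7 (neighbor: 6).

Answer: 7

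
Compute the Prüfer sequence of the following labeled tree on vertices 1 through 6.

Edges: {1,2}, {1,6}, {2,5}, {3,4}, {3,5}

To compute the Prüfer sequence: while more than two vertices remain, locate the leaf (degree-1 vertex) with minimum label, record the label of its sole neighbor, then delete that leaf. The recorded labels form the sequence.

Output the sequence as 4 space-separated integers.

Answer: 3 5 2 1

Derivation:
Step 1: leaves = {4,6}. Remove smallest leaf 4, emit neighbor 3.
Step 2: leaves = {3,6}. Remove smallest leaf 3, emit neighbor 5.
Step 3: leaves = {5,6}. Remove smallest leaf 5, emit neighbor 2.
Step 4: leaves = {2,6}. Remove smallest leaf 2, emit neighbor 1.
Done: 2 vertices remain (1, 6). Sequence = [3 5 2 1]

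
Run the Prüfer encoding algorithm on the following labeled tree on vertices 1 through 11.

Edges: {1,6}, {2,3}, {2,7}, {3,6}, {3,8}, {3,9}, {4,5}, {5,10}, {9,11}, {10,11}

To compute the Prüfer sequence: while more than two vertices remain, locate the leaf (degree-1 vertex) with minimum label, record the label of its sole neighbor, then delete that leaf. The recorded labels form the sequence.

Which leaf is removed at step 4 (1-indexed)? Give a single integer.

Answer: 6

Derivation:
Step 1: current leaves = {1,4,7,8}. Remove leaf 1 (neighbor: 6).
Step 2: current leaves = {4,6,7,8}. Remove leaf 4 (neighbor: 5).
Step 3: current leaves = {5,6,7,8}. Remove leaf 5 (neighbor: 10).
Step 4: current leaves = {6,7,8,10}. Remove leaf 6 (neighbor: 3).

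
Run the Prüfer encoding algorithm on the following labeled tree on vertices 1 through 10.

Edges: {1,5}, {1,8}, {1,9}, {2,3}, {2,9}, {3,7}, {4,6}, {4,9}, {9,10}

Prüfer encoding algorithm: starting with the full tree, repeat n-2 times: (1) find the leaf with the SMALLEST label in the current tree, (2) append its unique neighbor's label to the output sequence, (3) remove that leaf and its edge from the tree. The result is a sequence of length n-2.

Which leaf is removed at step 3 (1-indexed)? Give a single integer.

Step 1: current leaves = {5,6,7,8,10}. Remove leaf 5 (neighbor: 1).
Step 2: current leaves = {6,7,8,10}. Remove leaf 6 (neighbor: 4).
Step 3: current leaves = {4,7,8,10}. Remove leaf 4 (neighbor: 9).

Answer: 4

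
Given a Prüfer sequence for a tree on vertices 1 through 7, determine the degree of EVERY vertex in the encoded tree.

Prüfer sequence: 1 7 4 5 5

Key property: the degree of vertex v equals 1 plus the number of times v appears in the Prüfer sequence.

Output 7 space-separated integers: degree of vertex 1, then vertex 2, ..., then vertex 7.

Answer: 2 1 1 2 3 1 2

Derivation:
p_1 = 1: count[1] becomes 1
p_2 = 7: count[7] becomes 1
p_3 = 4: count[4] becomes 1
p_4 = 5: count[5] becomes 1
p_5 = 5: count[5] becomes 2
Degrees (1 + count): deg[1]=1+1=2, deg[2]=1+0=1, deg[3]=1+0=1, deg[4]=1+1=2, deg[5]=1+2=3, deg[6]=1+0=1, deg[7]=1+1=2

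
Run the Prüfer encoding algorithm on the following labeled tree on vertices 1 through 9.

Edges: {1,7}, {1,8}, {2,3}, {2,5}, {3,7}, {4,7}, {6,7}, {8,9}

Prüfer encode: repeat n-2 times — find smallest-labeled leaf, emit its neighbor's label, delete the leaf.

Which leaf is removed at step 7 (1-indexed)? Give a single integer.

Step 1: current leaves = {4,5,6,9}. Remove leaf 4 (neighbor: 7).
Step 2: current leaves = {5,6,9}. Remove leaf 5 (neighbor: 2).
Step 3: current leaves = {2,6,9}. Remove leaf 2 (neighbor: 3).
Step 4: current leaves = {3,6,9}. Remove leaf 3 (neighbor: 7).
Step 5: current leaves = {6,9}. Remove leaf 6 (neighbor: 7).
Step 6: current leaves = {7,9}. Remove leaf 7 (neighbor: 1).
Step 7: current leaves = {1,9}. Remove leaf 1 (neighbor: 8).

Answer: 1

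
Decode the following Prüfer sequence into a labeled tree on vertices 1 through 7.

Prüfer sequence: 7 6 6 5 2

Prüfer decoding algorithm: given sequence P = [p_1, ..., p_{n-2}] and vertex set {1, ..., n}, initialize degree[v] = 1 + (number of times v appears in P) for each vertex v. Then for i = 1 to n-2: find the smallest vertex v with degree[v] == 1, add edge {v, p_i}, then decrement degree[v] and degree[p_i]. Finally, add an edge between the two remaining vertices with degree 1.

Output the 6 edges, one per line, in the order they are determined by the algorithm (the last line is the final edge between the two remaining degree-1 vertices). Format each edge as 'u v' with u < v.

Initial degrees: {1:1, 2:2, 3:1, 4:1, 5:2, 6:3, 7:2}
Step 1: smallest deg-1 vertex = 1, p_1 = 7. Add edge {1,7}. Now deg[1]=0, deg[7]=1.
Step 2: smallest deg-1 vertex = 3, p_2 = 6. Add edge {3,6}. Now deg[3]=0, deg[6]=2.
Step 3: smallest deg-1 vertex = 4, p_3 = 6. Add edge {4,6}. Now deg[4]=0, deg[6]=1.
Step 4: smallest deg-1 vertex = 6, p_4 = 5. Add edge {5,6}. Now deg[6]=0, deg[5]=1.
Step 5: smallest deg-1 vertex = 5, p_5 = 2. Add edge {2,5}. Now deg[5]=0, deg[2]=1.
Final: two remaining deg-1 vertices are 2, 7. Add edge {2,7}.

Answer: 1 7
3 6
4 6
5 6
2 5
2 7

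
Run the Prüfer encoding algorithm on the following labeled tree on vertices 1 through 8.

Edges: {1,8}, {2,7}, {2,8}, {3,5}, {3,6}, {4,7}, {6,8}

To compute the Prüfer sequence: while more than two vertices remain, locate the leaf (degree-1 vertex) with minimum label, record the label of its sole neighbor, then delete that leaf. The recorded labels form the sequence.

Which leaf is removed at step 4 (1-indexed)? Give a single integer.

Step 1: current leaves = {1,4,5}. Remove leaf 1 (neighbor: 8).
Step 2: current leaves = {4,5}. Remove leaf 4 (neighbor: 7).
Step 3: current leaves = {5,7}. Remove leaf 5 (neighbor: 3).
Step 4: current leaves = {3,7}. Remove leaf 3 (neighbor: 6).

Answer: 3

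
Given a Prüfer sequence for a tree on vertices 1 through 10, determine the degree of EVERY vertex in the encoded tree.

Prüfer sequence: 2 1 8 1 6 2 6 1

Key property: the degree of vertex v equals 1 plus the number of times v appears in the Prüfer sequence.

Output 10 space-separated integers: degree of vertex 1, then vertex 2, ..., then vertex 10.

Answer: 4 3 1 1 1 3 1 2 1 1

Derivation:
p_1 = 2: count[2] becomes 1
p_2 = 1: count[1] becomes 1
p_3 = 8: count[8] becomes 1
p_4 = 1: count[1] becomes 2
p_5 = 6: count[6] becomes 1
p_6 = 2: count[2] becomes 2
p_7 = 6: count[6] becomes 2
p_8 = 1: count[1] becomes 3
Degrees (1 + count): deg[1]=1+3=4, deg[2]=1+2=3, deg[3]=1+0=1, deg[4]=1+0=1, deg[5]=1+0=1, deg[6]=1+2=3, deg[7]=1+0=1, deg[8]=1+1=2, deg[9]=1+0=1, deg[10]=1+0=1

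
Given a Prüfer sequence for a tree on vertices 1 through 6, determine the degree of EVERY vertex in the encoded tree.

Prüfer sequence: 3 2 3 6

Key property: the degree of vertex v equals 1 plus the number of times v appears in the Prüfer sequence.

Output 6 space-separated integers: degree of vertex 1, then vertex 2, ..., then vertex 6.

Answer: 1 2 3 1 1 2

Derivation:
p_1 = 3: count[3] becomes 1
p_2 = 2: count[2] becomes 1
p_3 = 3: count[3] becomes 2
p_4 = 6: count[6] becomes 1
Degrees (1 + count): deg[1]=1+0=1, deg[2]=1+1=2, deg[3]=1+2=3, deg[4]=1+0=1, deg[5]=1+0=1, deg[6]=1+1=2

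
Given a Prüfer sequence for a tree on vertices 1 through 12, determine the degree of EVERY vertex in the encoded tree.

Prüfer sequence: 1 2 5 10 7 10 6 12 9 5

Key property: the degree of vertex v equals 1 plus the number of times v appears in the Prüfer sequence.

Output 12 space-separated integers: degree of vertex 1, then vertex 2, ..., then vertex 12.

Answer: 2 2 1 1 3 2 2 1 2 3 1 2

Derivation:
p_1 = 1: count[1] becomes 1
p_2 = 2: count[2] becomes 1
p_3 = 5: count[5] becomes 1
p_4 = 10: count[10] becomes 1
p_5 = 7: count[7] becomes 1
p_6 = 10: count[10] becomes 2
p_7 = 6: count[6] becomes 1
p_8 = 12: count[12] becomes 1
p_9 = 9: count[9] becomes 1
p_10 = 5: count[5] becomes 2
Degrees (1 + count): deg[1]=1+1=2, deg[2]=1+1=2, deg[3]=1+0=1, deg[4]=1+0=1, deg[5]=1+2=3, deg[6]=1+1=2, deg[7]=1+1=2, deg[8]=1+0=1, deg[9]=1+1=2, deg[10]=1+2=3, deg[11]=1+0=1, deg[12]=1+1=2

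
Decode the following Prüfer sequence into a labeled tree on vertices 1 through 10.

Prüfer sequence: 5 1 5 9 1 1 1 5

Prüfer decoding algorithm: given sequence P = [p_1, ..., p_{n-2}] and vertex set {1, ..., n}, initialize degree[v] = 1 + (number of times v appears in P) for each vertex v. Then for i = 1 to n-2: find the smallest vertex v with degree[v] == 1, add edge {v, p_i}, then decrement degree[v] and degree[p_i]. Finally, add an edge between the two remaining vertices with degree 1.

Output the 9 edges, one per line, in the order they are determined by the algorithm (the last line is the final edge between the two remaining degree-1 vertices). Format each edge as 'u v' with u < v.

Answer: 2 5
1 3
4 5
6 9
1 7
1 8
1 9
1 5
5 10

Derivation:
Initial degrees: {1:5, 2:1, 3:1, 4:1, 5:4, 6:1, 7:1, 8:1, 9:2, 10:1}
Step 1: smallest deg-1 vertex = 2, p_1 = 5. Add edge {2,5}. Now deg[2]=0, deg[5]=3.
Step 2: smallest deg-1 vertex = 3, p_2 = 1. Add edge {1,3}. Now deg[3]=0, deg[1]=4.
Step 3: smallest deg-1 vertex = 4, p_3 = 5. Add edge {4,5}. Now deg[4]=0, deg[5]=2.
Step 4: smallest deg-1 vertex = 6, p_4 = 9. Add edge {6,9}. Now deg[6]=0, deg[9]=1.
Step 5: smallest deg-1 vertex = 7, p_5 = 1. Add edge {1,7}. Now deg[7]=0, deg[1]=3.
Step 6: smallest deg-1 vertex = 8, p_6 = 1. Add edge {1,8}. Now deg[8]=0, deg[1]=2.
Step 7: smallest deg-1 vertex = 9, p_7 = 1. Add edge {1,9}. Now deg[9]=0, deg[1]=1.
Step 8: smallest deg-1 vertex = 1, p_8 = 5. Add edge {1,5}. Now deg[1]=0, deg[5]=1.
Final: two remaining deg-1 vertices are 5, 10. Add edge {5,10}.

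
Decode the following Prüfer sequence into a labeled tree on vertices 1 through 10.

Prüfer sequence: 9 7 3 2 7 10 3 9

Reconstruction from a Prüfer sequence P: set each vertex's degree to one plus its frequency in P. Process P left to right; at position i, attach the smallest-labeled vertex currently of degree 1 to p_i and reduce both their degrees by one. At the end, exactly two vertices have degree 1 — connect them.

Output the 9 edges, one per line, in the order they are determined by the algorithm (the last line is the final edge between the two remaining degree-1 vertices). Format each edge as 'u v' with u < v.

Answer: 1 9
4 7
3 5
2 6
2 7
7 10
3 8
3 9
9 10

Derivation:
Initial degrees: {1:1, 2:2, 3:3, 4:1, 5:1, 6:1, 7:3, 8:1, 9:3, 10:2}
Step 1: smallest deg-1 vertex = 1, p_1 = 9. Add edge {1,9}. Now deg[1]=0, deg[9]=2.
Step 2: smallest deg-1 vertex = 4, p_2 = 7. Add edge {4,7}. Now deg[4]=0, deg[7]=2.
Step 3: smallest deg-1 vertex = 5, p_3 = 3. Add edge {3,5}. Now deg[5]=0, deg[3]=2.
Step 4: smallest deg-1 vertex = 6, p_4 = 2. Add edge {2,6}. Now deg[6]=0, deg[2]=1.
Step 5: smallest deg-1 vertex = 2, p_5 = 7. Add edge {2,7}. Now deg[2]=0, deg[7]=1.
Step 6: smallest deg-1 vertex = 7, p_6 = 10. Add edge {7,10}. Now deg[7]=0, deg[10]=1.
Step 7: smallest deg-1 vertex = 8, p_7 = 3. Add edge {3,8}. Now deg[8]=0, deg[3]=1.
Step 8: smallest deg-1 vertex = 3, p_8 = 9. Add edge {3,9}. Now deg[3]=0, deg[9]=1.
Final: two remaining deg-1 vertices are 9, 10. Add edge {9,10}.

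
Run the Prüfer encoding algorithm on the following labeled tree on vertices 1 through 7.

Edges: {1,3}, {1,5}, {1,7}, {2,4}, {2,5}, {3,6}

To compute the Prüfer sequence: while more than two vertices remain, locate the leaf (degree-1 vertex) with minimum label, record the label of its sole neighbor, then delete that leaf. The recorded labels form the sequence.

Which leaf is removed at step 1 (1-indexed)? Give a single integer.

Answer: 4

Derivation:
Step 1: current leaves = {4,6,7}. Remove leaf 4 (neighbor: 2).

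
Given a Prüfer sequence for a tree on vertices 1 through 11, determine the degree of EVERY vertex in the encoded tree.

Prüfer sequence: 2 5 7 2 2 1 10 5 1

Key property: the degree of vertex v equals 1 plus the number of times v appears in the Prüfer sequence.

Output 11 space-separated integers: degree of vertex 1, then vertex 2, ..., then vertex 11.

p_1 = 2: count[2] becomes 1
p_2 = 5: count[5] becomes 1
p_3 = 7: count[7] becomes 1
p_4 = 2: count[2] becomes 2
p_5 = 2: count[2] becomes 3
p_6 = 1: count[1] becomes 1
p_7 = 10: count[10] becomes 1
p_8 = 5: count[5] becomes 2
p_9 = 1: count[1] becomes 2
Degrees (1 + count): deg[1]=1+2=3, deg[2]=1+3=4, deg[3]=1+0=1, deg[4]=1+0=1, deg[5]=1+2=3, deg[6]=1+0=1, deg[7]=1+1=2, deg[8]=1+0=1, deg[9]=1+0=1, deg[10]=1+1=2, deg[11]=1+0=1

Answer: 3 4 1 1 3 1 2 1 1 2 1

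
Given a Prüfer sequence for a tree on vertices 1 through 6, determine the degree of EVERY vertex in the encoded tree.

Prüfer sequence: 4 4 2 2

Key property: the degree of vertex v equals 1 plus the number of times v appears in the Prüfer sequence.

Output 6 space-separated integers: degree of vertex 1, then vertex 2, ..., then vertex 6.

Answer: 1 3 1 3 1 1

Derivation:
p_1 = 4: count[4] becomes 1
p_2 = 4: count[4] becomes 2
p_3 = 2: count[2] becomes 1
p_4 = 2: count[2] becomes 2
Degrees (1 + count): deg[1]=1+0=1, deg[2]=1+2=3, deg[3]=1+0=1, deg[4]=1+2=3, deg[5]=1+0=1, deg[6]=1+0=1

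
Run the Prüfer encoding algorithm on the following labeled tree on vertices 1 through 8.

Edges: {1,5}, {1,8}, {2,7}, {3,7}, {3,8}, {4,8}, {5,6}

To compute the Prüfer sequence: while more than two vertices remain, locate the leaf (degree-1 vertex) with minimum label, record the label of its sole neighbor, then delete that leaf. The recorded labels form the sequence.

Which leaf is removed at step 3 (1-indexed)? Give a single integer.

Step 1: current leaves = {2,4,6}. Remove leaf 2 (neighbor: 7).
Step 2: current leaves = {4,6,7}. Remove leaf 4 (neighbor: 8).
Step 3: current leaves = {6,7}. Remove leaf 6 (neighbor: 5).

Answer: 6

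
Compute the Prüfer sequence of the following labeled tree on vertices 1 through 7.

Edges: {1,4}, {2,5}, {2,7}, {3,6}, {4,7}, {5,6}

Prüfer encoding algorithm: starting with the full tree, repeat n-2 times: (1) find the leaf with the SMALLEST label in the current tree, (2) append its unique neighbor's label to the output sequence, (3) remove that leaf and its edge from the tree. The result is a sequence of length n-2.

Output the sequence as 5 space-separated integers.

Step 1: leaves = {1,3}. Remove smallest leaf 1, emit neighbor 4.
Step 2: leaves = {3,4}. Remove smallest leaf 3, emit neighbor 6.
Step 3: leaves = {4,6}. Remove smallest leaf 4, emit neighbor 7.
Step 4: leaves = {6,7}. Remove smallest leaf 6, emit neighbor 5.
Step 5: leaves = {5,7}. Remove smallest leaf 5, emit neighbor 2.
Done: 2 vertices remain (2, 7). Sequence = [4 6 7 5 2]

Answer: 4 6 7 5 2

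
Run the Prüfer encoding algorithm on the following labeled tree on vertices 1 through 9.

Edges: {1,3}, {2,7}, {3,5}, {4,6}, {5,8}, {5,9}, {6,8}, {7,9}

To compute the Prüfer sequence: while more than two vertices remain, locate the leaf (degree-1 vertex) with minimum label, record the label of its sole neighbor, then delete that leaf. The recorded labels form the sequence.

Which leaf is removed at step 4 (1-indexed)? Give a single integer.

Step 1: current leaves = {1,2,4}. Remove leaf 1 (neighbor: 3).
Step 2: current leaves = {2,3,4}. Remove leaf 2 (neighbor: 7).
Step 3: current leaves = {3,4,7}. Remove leaf 3 (neighbor: 5).
Step 4: current leaves = {4,7}. Remove leaf 4 (neighbor: 6).

Answer: 4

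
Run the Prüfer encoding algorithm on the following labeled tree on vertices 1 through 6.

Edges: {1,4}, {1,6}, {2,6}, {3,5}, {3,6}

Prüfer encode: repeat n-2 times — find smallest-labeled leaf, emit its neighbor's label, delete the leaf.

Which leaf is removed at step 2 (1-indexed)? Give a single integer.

Answer: 4

Derivation:
Step 1: current leaves = {2,4,5}. Remove leaf 2 (neighbor: 6).
Step 2: current leaves = {4,5}. Remove leaf 4 (neighbor: 1).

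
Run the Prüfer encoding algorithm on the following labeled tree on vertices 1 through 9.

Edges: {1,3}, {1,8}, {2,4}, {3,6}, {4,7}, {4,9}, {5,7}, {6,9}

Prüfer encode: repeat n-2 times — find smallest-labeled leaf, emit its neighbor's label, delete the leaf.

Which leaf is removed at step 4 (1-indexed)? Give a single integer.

Step 1: current leaves = {2,5,8}. Remove leaf 2 (neighbor: 4).
Step 2: current leaves = {5,8}. Remove leaf 5 (neighbor: 7).
Step 3: current leaves = {7,8}. Remove leaf 7 (neighbor: 4).
Step 4: current leaves = {4,8}. Remove leaf 4 (neighbor: 9).

Answer: 4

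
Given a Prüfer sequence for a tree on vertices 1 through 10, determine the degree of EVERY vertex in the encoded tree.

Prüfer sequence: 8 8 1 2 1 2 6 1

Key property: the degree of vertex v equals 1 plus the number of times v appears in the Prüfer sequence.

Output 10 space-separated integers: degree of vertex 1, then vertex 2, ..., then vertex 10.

p_1 = 8: count[8] becomes 1
p_2 = 8: count[8] becomes 2
p_3 = 1: count[1] becomes 1
p_4 = 2: count[2] becomes 1
p_5 = 1: count[1] becomes 2
p_6 = 2: count[2] becomes 2
p_7 = 6: count[6] becomes 1
p_8 = 1: count[1] becomes 3
Degrees (1 + count): deg[1]=1+3=4, deg[2]=1+2=3, deg[3]=1+0=1, deg[4]=1+0=1, deg[5]=1+0=1, deg[6]=1+1=2, deg[7]=1+0=1, deg[8]=1+2=3, deg[9]=1+0=1, deg[10]=1+0=1

Answer: 4 3 1 1 1 2 1 3 1 1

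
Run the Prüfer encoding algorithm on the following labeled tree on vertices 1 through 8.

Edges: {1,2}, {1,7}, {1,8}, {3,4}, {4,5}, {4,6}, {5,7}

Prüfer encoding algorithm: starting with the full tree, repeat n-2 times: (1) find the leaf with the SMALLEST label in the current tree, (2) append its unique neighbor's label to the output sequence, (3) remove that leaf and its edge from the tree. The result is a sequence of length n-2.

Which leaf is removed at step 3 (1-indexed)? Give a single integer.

Step 1: current leaves = {2,3,6,8}. Remove leaf 2 (neighbor: 1).
Step 2: current leaves = {3,6,8}. Remove leaf 3 (neighbor: 4).
Step 3: current leaves = {6,8}. Remove leaf 6 (neighbor: 4).

Answer: 6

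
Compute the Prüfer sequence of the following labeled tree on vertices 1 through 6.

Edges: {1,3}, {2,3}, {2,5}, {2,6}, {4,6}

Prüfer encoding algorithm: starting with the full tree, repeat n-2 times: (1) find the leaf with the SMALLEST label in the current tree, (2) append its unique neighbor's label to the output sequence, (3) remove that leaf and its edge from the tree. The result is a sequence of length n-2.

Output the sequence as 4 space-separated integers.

Step 1: leaves = {1,4,5}. Remove smallest leaf 1, emit neighbor 3.
Step 2: leaves = {3,4,5}. Remove smallest leaf 3, emit neighbor 2.
Step 3: leaves = {4,5}. Remove smallest leaf 4, emit neighbor 6.
Step 4: leaves = {5,6}. Remove smallest leaf 5, emit neighbor 2.
Done: 2 vertices remain (2, 6). Sequence = [3 2 6 2]

Answer: 3 2 6 2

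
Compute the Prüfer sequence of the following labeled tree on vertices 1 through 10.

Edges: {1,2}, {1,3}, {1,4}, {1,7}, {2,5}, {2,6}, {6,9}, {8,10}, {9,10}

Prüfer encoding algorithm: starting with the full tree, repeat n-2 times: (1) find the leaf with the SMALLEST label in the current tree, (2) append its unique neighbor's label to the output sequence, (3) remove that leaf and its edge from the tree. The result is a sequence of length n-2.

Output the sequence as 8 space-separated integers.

Answer: 1 1 2 1 2 6 9 10

Derivation:
Step 1: leaves = {3,4,5,7,8}. Remove smallest leaf 3, emit neighbor 1.
Step 2: leaves = {4,5,7,8}. Remove smallest leaf 4, emit neighbor 1.
Step 3: leaves = {5,7,8}. Remove smallest leaf 5, emit neighbor 2.
Step 4: leaves = {7,8}. Remove smallest leaf 7, emit neighbor 1.
Step 5: leaves = {1,8}. Remove smallest leaf 1, emit neighbor 2.
Step 6: leaves = {2,8}. Remove smallest leaf 2, emit neighbor 6.
Step 7: leaves = {6,8}. Remove smallest leaf 6, emit neighbor 9.
Step 8: leaves = {8,9}. Remove smallest leaf 8, emit neighbor 10.
Done: 2 vertices remain (9, 10). Sequence = [1 1 2 1 2 6 9 10]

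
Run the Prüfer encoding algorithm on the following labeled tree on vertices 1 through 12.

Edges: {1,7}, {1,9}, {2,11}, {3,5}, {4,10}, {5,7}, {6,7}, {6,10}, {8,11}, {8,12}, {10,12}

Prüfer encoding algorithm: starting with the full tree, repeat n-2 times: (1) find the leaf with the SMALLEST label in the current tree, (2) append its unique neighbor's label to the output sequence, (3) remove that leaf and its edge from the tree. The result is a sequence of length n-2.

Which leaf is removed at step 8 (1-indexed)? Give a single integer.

Answer: 6

Derivation:
Step 1: current leaves = {2,3,4,9}. Remove leaf 2 (neighbor: 11).
Step 2: current leaves = {3,4,9,11}. Remove leaf 3 (neighbor: 5).
Step 3: current leaves = {4,5,9,11}. Remove leaf 4 (neighbor: 10).
Step 4: current leaves = {5,9,11}. Remove leaf 5 (neighbor: 7).
Step 5: current leaves = {9,11}. Remove leaf 9 (neighbor: 1).
Step 6: current leaves = {1,11}. Remove leaf 1 (neighbor: 7).
Step 7: current leaves = {7,11}. Remove leaf 7 (neighbor: 6).
Step 8: current leaves = {6,11}. Remove leaf 6 (neighbor: 10).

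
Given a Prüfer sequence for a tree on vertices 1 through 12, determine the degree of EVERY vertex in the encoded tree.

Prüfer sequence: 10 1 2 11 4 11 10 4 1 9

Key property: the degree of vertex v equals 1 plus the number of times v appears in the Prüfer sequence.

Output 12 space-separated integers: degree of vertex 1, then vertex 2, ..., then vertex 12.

Answer: 3 2 1 3 1 1 1 1 2 3 3 1

Derivation:
p_1 = 10: count[10] becomes 1
p_2 = 1: count[1] becomes 1
p_3 = 2: count[2] becomes 1
p_4 = 11: count[11] becomes 1
p_5 = 4: count[4] becomes 1
p_6 = 11: count[11] becomes 2
p_7 = 10: count[10] becomes 2
p_8 = 4: count[4] becomes 2
p_9 = 1: count[1] becomes 2
p_10 = 9: count[9] becomes 1
Degrees (1 + count): deg[1]=1+2=3, deg[2]=1+1=2, deg[3]=1+0=1, deg[4]=1+2=3, deg[5]=1+0=1, deg[6]=1+0=1, deg[7]=1+0=1, deg[8]=1+0=1, deg[9]=1+1=2, deg[10]=1+2=3, deg[11]=1+2=3, deg[12]=1+0=1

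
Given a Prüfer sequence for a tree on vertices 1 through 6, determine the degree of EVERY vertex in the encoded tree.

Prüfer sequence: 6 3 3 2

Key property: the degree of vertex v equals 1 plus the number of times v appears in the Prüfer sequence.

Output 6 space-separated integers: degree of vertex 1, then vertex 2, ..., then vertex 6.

Answer: 1 2 3 1 1 2

Derivation:
p_1 = 6: count[6] becomes 1
p_2 = 3: count[3] becomes 1
p_3 = 3: count[3] becomes 2
p_4 = 2: count[2] becomes 1
Degrees (1 + count): deg[1]=1+0=1, deg[2]=1+1=2, deg[3]=1+2=3, deg[4]=1+0=1, deg[5]=1+0=1, deg[6]=1+1=2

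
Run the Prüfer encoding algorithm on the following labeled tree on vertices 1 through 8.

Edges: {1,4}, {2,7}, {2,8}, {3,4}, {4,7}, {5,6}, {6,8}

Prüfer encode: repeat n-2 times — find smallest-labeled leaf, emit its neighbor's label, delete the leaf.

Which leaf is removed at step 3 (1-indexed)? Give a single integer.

Step 1: current leaves = {1,3,5}. Remove leaf 1 (neighbor: 4).
Step 2: current leaves = {3,5}. Remove leaf 3 (neighbor: 4).
Step 3: current leaves = {4,5}. Remove leaf 4 (neighbor: 7).

Answer: 4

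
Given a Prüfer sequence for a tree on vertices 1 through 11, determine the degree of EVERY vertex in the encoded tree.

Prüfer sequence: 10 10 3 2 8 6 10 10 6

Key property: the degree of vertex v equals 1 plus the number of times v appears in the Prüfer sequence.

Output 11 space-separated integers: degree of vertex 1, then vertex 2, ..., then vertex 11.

p_1 = 10: count[10] becomes 1
p_2 = 10: count[10] becomes 2
p_3 = 3: count[3] becomes 1
p_4 = 2: count[2] becomes 1
p_5 = 8: count[8] becomes 1
p_6 = 6: count[6] becomes 1
p_7 = 10: count[10] becomes 3
p_8 = 10: count[10] becomes 4
p_9 = 6: count[6] becomes 2
Degrees (1 + count): deg[1]=1+0=1, deg[2]=1+1=2, deg[3]=1+1=2, deg[4]=1+0=1, deg[5]=1+0=1, deg[6]=1+2=3, deg[7]=1+0=1, deg[8]=1+1=2, deg[9]=1+0=1, deg[10]=1+4=5, deg[11]=1+0=1

Answer: 1 2 2 1 1 3 1 2 1 5 1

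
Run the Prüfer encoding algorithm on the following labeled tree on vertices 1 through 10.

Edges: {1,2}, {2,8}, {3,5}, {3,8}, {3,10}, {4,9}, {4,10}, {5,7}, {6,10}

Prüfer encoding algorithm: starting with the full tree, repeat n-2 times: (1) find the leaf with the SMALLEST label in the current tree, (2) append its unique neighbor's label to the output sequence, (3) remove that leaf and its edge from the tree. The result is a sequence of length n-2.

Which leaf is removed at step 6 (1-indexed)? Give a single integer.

Step 1: current leaves = {1,6,7,9}. Remove leaf 1 (neighbor: 2).
Step 2: current leaves = {2,6,7,9}. Remove leaf 2 (neighbor: 8).
Step 3: current leaves = {6,7,8,9}. Remove leaf 6 (neighbor: 10).
Step 4: current leaves = {7,8,9}. Remove leaf 7 (neighbor: 5).
Step 5: current leaves = {5,8,9}. Remove leaf 5 (neighbor: 3).
Step 6: current leaves = {8,9}. Remove leaf 8 (neighbor: 3).

Answer: 8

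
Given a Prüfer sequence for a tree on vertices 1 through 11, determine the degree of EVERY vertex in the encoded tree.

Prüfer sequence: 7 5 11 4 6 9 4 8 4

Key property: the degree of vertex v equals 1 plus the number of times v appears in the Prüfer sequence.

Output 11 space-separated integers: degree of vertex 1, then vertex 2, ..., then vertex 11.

Answer: 1 1 1 4 2 2 2 2 2 1 2

Derivation:
p_1 = 7: count[7] becomes 1
p_2 = 5: count[5] becomes 1
p_3 = 11: count[11] becomes 1
p_4 = 4: count[4] becomes 1
p_5 = 6: count[6] becomes 1
p_6 = 9: count[9] becomes 1
p_7 = 4: count[4] becomes 2
p_8 = 8: count[8] becomes 1
p_9 = 4: count[4] becomes 3
Degrees (1 + count): deg[1]=1+0=1, deg[2]=1+0=1, deg[3]=1+0=1, deg[4]=1+3=4, deg[5]=1+1=2, deg[6]=1+1=2, deg[7]=1+1=2, deg[8]=1+1=2, deg[9]=1+1=2, deg[10]=1+0=1, deg[11]=1+1=2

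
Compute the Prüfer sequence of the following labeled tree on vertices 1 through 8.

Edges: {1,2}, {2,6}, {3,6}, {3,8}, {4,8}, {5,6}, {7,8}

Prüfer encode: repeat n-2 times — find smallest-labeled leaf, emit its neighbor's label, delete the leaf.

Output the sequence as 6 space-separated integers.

Answer: 2 6 8 6 3 8

Derivation:
Step 1: leaves = {1,4,5,7}. Remove smallest leaf 1, emit neighbor 2.
Step 2: leaves = {2,4,5,7}. Remove smallest leaf 2, emit neighbor 6.
Step 3: leaves = {4,5,7}. Remove smallest leaf 4, emit neighbor 8.
Step 4: leaves = {5,7}. Remove smallest leaf 5, emit neighbor 6.
Step 5: leaves = {6,7}. Remove smallest leaf 6, emit neighbor 3.
Step 6: leaves = {3,7}. Remove smallest leaf 3, emit neighbor 8.
Done: 2 vertices remain (7, 8). Sequence = [2 6 8 6 3 8]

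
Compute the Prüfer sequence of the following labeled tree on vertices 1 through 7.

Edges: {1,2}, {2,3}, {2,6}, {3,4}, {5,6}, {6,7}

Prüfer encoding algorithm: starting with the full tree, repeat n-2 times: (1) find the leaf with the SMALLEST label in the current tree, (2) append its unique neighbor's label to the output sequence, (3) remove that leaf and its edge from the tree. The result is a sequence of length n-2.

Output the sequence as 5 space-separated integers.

Step 1: leaves = {1,4,5,7}. Remove smallest leaf 1, emit neighbor 2.
Step 2: leaves = {4,5,7}. Remove smallest leaf 4, emit neighbor 3.
Step 3: leaves = {3,5,7}. Remove smallest leaf 3, emit neighbor 2.
Step 4: leaves = {2,5,7}. Remove smallest leaf 2, emit neighbor 6.
Step 5: leaves = {5,7}. Remove smallest leaf 5, emit neighbor 6.
Done: 2 vertices remain (6, 7). Sequence = [2 3 2 6 6]

Answer: 2 3 2 6 6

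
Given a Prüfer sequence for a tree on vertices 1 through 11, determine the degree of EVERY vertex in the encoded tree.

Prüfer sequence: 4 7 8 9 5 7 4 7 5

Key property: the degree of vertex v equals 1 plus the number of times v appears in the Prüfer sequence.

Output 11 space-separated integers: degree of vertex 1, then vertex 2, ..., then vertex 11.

Answer: 1 1 1 3 3 1 4 2 2 1 1

Derivation:
p_1 = 4: count[4] becomes 1
p_2 = 7: count[7] becomes 1
p_3 = 8: count[8] becomes 1
p_4 = 9: count[9] becomes 1
p_5 = 5: count[5] becomes 1
p_6 = 7: count[7] becomes 2
p_7 = 4: count[4] becomes 2
p_8 = 7: count[7] becomes 3
p_9 = 5: count[5] becomes 2
Degrees (1 + count): deg[1]=1+0=1, deg[2]=1+0=1, deg[3]=1+0=1, deg[4]=1+2=3, deg[5]=1+2=3, deg[6]=1+0=1, deg[7]=1+3=4, deg[8]=1+1=2, deg[9]=1+1=2, deg[10]=1+0=1, deg[11]=1+0=1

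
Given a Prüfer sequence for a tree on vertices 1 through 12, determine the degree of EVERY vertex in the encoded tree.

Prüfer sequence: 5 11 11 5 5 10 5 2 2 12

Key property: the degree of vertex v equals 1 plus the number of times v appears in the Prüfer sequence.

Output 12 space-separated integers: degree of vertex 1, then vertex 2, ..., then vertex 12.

Answer: 1 3 1 1 5 1 1 1 1 2 3 2

Derivation:
p_1 = 5: count[5] becomes 1
p_2 = 11: count[11] becomes 1
p_3 = 11: count[11] becomes 2
p_4 = 5: count[5] becomes 2
p_5 = 5: count[5] becomes 3
p_6 = 10: count[10] becomes 1
p_7 = 5: count[5] becomes 4
p_8 = 2: count[2] becomes 1
p_9 = 2: count[2] becomes 2
p_10 = 12: count[12] becomes 1
Degrees (1 + count): deg[1]=1+0=1, deg[2]=1+2=3, deg[3]=1+0=1, deg[4]=1+0=1, deg[5]=1+4=5, deg[6]=1+0=1, deg[7]=1+0=1, deg[8]=1+0=1, deg[9]=1+0=1, deg[10]=1+1=2, deg[11]=1+2=3, deg[12]=1+1=2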